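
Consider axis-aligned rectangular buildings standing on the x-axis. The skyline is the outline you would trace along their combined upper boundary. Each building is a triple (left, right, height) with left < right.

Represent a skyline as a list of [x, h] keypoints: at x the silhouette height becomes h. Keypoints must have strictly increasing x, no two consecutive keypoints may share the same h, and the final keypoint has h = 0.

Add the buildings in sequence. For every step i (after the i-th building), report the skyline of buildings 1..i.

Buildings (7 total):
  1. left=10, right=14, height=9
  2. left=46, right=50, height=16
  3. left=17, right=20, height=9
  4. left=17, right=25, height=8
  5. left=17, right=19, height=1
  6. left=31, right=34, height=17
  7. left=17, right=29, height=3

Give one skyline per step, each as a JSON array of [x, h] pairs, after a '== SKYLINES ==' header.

== SKYLINES ==
[[10,9],[14,0]]
[[10,9],[14,0],[46,16],[50,0]]
[[10,9],[14,0],[17,9],[20,0],[46,16],[50,0]]
[[10,9],[14,0],[17,9],[20,8],[25,0],[46,16],[50,0]]
[[10,9],[14,0],[17,9],[20,8],[25,0],[46,16],[50,0]]
[[10,9],[14,0],[17,9],[20,8],[25,0],[31,17],[34,0],[46,16],[50,0]]
[[10,9],[14,0],[17,9],[20,8],[25,3],[29,0],[31,17],[34,0],[46,16],[50,0]]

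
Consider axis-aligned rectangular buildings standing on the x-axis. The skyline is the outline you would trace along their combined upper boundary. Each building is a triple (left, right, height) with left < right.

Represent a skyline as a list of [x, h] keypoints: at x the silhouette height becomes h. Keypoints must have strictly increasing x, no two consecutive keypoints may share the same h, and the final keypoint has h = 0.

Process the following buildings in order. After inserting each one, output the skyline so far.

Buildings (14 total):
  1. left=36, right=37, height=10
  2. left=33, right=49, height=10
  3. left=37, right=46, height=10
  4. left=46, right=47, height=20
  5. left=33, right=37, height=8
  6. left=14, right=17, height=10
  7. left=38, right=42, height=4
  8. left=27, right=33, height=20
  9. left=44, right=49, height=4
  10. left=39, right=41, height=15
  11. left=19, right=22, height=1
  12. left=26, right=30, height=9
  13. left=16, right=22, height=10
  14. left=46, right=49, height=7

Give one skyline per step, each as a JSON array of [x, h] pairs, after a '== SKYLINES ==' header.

== SKYLINES ==
[[36,10],[37,0]]
[[33,10],[49,0]]
[[33,10],[49,0]]
[[33,10],[46,20],[47,10],[49,0]]
[[33,10],[46,20],[47,10],[49,0]]
[[14,10],[17,0],[33,10],[46,20],[47,10],[49,0]]
[[14,10],[17,0],[33,10],[46,20],[47,10],[49,0]]
[[14,10],[17,0],[27,20],[33,10],[46,20],[47,10],[49,0]]
[[14,10],[17,0],[27,20],[33,10],[46,20],[47,10],[49,0]]
[[14,10],[17,0],[27,20],[33,10],[39,15],[41,10],[46,20],[47,10],[49,0]]
[[14,10],[17,0],[19,1],[22,0],[27,20],[33,10],[39,15],[41,10],[46,20],[47,10],[49,0]]
[[14,10],[17,0],[19,1],[22,0],[26,9],[27,20],[33,10],[39,15],[41,10],[46,20],[47,10],[49,0]]
[[14,10],[22,0],[26,9],[27,20],[33,10],[39,15],[41,10],[46,20],[47,10],[49,0]]
[[14,10],[22,0],[26,9],[27,20],[33,10],[39,15],[41,10],[46,20],[47,10],[49,0]]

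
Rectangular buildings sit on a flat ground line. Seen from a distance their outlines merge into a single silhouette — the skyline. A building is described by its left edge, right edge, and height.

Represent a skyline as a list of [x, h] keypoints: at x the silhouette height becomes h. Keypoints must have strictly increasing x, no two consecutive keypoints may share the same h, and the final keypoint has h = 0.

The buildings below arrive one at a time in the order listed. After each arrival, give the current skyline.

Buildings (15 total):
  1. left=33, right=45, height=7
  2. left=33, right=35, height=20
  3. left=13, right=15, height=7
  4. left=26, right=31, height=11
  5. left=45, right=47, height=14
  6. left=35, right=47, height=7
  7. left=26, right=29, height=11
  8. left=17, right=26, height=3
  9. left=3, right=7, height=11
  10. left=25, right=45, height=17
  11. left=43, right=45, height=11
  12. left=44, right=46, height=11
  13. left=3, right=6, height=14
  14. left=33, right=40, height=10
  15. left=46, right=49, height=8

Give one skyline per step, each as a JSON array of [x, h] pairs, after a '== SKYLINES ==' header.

== SKYLINES ==
[[33,7],[45,0]]
[[33,20],[35,7],[45,0]]
[[13,7],[15,0],[33,20],[35,7],[45,0]]
[[13,7],[15,0],[26,11],[31,0],[33,20],[35,7],[45,0]]
[[13,7],[15,0],[26,11],[31,0],[33,20],[35,7],[45,14],[47,0]]
[[13,7],[15,0],[26,11],[31,0],[33,20],[35,7],[45,14],[47,0]]
[[13,7],[15,0],[26,11],[31,0],[33,20],[35,7],[45,14],[47,0]]
[[13,7],[15,0],[17,3],[26,11],[31,0],[33,20],[35,7],[45,14],[47,0]]
[[3,11],[7,0],[13,7],[15,0],[17,3],[26,11],[31,0],[33,20],[35,7],[45,14],[47,0]]
[[3,11],[7,0],[13,7],[15,0],[17,3],[25,17],[33,20],[35,17],[45,14],[47,0]]
[[3,11],[7,0],[13,7],[15,0],[17,3],[25,17],[33,20],[35,17],[45,14],[47,0]]
[[3,11],[7,0],[13,7],[15,0],[17,3],[25,17],[33,20],[35,17],[45,14],[47,0]]
[[3,14],[6,11],[7,0],[13,7],[15,0],[17,3],[25,17],[33,20],[35,17],[45,14],[47,0]]
[[3,14],[6,11],[7,0],[13,7],[15,0],[17,3],[25,17],[33,20],[35,17],[45,14],[47,0]]
[[3,14],[6,11],[7,0],[13,7],[15,0],[17,3],[25,17],[33,20],[35,17],[45,14],[47,8],[49,0]]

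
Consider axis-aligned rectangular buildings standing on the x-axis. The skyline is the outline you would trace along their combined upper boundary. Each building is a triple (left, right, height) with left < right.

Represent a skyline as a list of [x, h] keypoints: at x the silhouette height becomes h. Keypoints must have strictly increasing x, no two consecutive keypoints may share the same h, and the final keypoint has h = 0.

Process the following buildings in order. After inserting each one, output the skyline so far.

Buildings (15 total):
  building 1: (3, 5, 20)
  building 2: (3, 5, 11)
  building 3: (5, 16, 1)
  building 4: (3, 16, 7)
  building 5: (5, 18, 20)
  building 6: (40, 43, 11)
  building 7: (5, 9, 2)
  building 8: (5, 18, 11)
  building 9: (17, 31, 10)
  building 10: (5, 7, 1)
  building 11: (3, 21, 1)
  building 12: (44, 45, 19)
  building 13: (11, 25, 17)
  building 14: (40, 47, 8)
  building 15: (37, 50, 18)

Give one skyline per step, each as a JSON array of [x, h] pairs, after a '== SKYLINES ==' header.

== SKYLINES ==
[[3,20],[5,0]]
[[3,20],[5,0]]
[[3,20],[5,1],[16,0]]
[[3,20],[5,7],[16,0]]
[[3,20],[18,0]]
[[3,20],[18,0],[40,11],[43,0]]
[[3,20],[18,0],[40,11],[43,0]]
[[3,20],[18,0],[40,11],[43,0]]
[[3,20],[18,10],[31,0],[40,11],[43,0]]
[[3,20],[18,10],[31,0],[40,11],[43,0]]
[[3,20],[18,10],[31,0],[40,11],[43,0]]
[[3,20],[18,10],[31,0],[40,11],[43,0],[44,19],[45,0]]
[[3,20],[18,17],[25,10],[31,0],[40,11],[43,0],[44,19],[45,0]]
[[3,20],[18,17],[25,10],[31,0],[40,11],[43,8],[44,19],[45,8],[47,0]]
[[3,20],[18,17],[25,10],[31,0],[37,18],[44,19],[45,18],[50,0]]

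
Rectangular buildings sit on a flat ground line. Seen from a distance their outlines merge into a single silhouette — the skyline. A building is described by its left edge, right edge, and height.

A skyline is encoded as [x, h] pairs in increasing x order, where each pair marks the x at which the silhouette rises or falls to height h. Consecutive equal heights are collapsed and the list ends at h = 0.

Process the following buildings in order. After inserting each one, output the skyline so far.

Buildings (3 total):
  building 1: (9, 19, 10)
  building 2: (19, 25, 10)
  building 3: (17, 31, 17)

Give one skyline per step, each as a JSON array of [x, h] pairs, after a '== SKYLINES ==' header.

== SKYLINES ==
[[9,10],[19,0]]
[[9,10],[25,0]]
[[9,10],[17,17],[31,0]]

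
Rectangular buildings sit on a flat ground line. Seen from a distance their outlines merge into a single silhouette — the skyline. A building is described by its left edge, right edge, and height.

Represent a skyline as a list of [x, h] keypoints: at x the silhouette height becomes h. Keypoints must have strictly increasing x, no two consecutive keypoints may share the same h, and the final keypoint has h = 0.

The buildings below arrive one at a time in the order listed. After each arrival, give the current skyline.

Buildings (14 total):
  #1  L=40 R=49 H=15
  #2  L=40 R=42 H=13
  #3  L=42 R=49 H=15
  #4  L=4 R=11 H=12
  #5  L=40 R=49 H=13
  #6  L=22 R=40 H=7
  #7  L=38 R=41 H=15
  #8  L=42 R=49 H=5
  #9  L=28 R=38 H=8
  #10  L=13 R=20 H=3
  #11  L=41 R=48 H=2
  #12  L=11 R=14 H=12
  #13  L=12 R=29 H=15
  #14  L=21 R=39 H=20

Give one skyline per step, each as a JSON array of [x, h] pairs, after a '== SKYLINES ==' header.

== SKYLINES ==
[[40,15],[49,0]]
[[40,15],[49,0]]
[[40,15],[49,0]]
[[4,12],[11,0],[40,15],[49,0]]
[[4,12],[11,0],[40,15],[49,0]]
[[4,12],[11,0],[22,7],[40,15],[49,0]]
[[4,12],[11,0],[22,7],[38,15],[49,0]]
[[4,12],[11,0],[22,7],[38,15],[49,0]]
[[4,12],[11,0],[22,7],[28,8],[38,15],[49,0]]
[[4,12],[11,0],[13,3],[20,0],[22,7],[28,8],[38,15],[49,0]]
[[4,12],[11,0],[13,3],[20,0],[22,7],[28,8],[38,15],[49,0]]
[[4,12],[14,3],[20,0],[22,7],[28,8],[38,15],[49,0]]
[[4,12],[12,15],[29,8],[38,15],[49,0]]
[[4,12],[12,15],[21,20],[39,15],[49,0]]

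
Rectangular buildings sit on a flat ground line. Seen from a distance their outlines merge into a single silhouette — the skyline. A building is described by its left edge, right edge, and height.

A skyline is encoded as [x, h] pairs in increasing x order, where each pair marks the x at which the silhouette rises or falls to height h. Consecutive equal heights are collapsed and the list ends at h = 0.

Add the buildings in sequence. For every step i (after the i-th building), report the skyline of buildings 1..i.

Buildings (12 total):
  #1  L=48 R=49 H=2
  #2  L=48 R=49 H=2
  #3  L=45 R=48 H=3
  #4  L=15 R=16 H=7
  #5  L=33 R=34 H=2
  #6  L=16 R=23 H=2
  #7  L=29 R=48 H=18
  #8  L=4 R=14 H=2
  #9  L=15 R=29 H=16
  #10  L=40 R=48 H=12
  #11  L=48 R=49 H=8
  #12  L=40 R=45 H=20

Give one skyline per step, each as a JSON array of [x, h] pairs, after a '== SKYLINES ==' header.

== SKYLINES ==
[[48,2],[49,0]]
[[48,2],[49,0]]
[[45,3],[48,2],[49,0]]
[[15,7],[16,0],[45,3],[48,2],[49,0]]
[[15,7],[16,0],[33,2],[34,0],[45,3],[48,2],[49,0]]
[[15,7],[16,2],[23,0],[33,2],[34,0],[45,3],[48,2],[49,0]]
[[15,7],[16,2],[23,0],[29,18],[48,2],[49,0]]
[[4,2],[14,0],[15,7],[16,2],[23,0],[29,18],[48,2],[49,0]]
[[4,2],[14,0],[15,16],[29,18],[48,2],[49,0]]
[[4,2],[14,0],[15,16],[29,18],[48,2],[49,0]]
[[4,2],[14,0],[15,16],[29,18],[48,8],[49,0]]
[[4,2],[14,0],[15,16],[29,18],[40,20],[45,18],[48,8],[49,0]]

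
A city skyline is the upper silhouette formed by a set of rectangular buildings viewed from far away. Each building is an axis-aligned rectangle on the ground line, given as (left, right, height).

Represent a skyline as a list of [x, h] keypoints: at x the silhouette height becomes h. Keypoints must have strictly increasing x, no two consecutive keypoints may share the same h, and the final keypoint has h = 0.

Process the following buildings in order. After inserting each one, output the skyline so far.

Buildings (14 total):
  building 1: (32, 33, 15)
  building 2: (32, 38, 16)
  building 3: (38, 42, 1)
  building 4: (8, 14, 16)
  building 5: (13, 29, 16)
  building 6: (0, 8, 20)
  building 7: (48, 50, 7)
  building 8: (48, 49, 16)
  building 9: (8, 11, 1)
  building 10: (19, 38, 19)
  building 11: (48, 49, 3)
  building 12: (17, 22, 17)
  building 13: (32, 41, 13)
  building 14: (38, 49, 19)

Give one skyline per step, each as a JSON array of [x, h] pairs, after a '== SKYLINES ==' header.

== SKYLINES ==
[[32,15],[33,0]]
[[32,16],[38,0]]
[[32,16],[38,1],[42,0]]
[[8,16],[14,0],[32,16],[38,1],[42,0]]
[[8,16],[29,0],[32,16],[38,1],[42,0]]
[[0,20],[8,16],[29,0],[32,16],[38,1],[42,0]]
[[0,20],[8,16],[29,0],[32,16],[38,1],[42,0],[48,7],[50,0]]
[[0,20],[8,16],[29,0],[32,16],[38,1],[42,0],[48,16],[49,7],[50,0]]
[[0,20],[8,16],[29,0],[32,16],[38,1],[42,0],[48,16],[49,7],[50,0]]
[[0,20],[8,16],[19,19],[38,1],[42,0],[48,16],[49,7],[50,0]]
[[0,20],[8,16],[19,19],[38,1],[42,0],[48,16],[49,7],[50,0]]
[[0,20],[8,16],[17,17],[19,19],[38,1],[42,0],[48,16],[49,7],[50,0]]
[[0,20],[8,16],[17,17],[19,19],[38,13],[41,1],[42,0],[48,16],[49,7],[50,0]]
[[0,20],[8,16],[17,17],[19,19],[49,7],[50,0]]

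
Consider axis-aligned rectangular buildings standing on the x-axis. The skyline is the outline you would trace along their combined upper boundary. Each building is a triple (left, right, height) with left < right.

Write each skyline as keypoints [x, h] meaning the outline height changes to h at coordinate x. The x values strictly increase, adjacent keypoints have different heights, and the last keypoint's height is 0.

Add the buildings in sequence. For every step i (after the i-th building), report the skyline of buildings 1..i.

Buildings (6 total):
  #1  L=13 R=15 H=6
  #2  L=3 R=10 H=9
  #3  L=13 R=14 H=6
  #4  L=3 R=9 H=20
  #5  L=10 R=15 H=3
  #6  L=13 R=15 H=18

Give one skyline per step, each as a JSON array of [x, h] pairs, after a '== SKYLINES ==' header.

== SKYLINES ==
[[13,6],[15,0]]
[[3,9],[10,0],[13,6],[15,0]]
[[3,9],[10,0],[13,6],[15,0]]
[[3,20],[9,9],[10,0],[13,6],[15,0]]
[[3,20],[9,9],[10,3],[13,6],[15,0]]
[[3,20],[9,9],[10,3],[13,18],[15,0]]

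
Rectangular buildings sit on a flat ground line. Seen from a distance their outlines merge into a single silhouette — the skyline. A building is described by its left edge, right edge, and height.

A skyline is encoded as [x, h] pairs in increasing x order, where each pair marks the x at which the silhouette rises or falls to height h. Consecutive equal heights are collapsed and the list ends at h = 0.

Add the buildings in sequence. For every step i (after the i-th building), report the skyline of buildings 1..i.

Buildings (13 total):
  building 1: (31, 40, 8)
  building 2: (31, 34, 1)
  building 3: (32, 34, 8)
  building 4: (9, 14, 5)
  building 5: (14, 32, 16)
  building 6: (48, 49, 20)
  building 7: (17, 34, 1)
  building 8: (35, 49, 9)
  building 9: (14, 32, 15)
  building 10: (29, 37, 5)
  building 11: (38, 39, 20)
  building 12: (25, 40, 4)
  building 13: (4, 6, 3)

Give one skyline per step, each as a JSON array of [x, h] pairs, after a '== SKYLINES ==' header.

== SKYLINES ==
[[31,8],[40,0]]
[[31,8],[40,0]]
[[31,8],[40,0]]
[[9,5],[14,0],[31,8],[40,0]]
[[9,5],[14,16],[32,8],[40,0]]
[[9,5],[14,16],[32,8],[40,0],[48,20],[49,0]]
[[9,5],[14,16],[32,8],[40,0],[48,20],[49,0]]
[[9,5],[14,16],[32,8],[35,9],[48,20],[49,0]]
[[9,5],[14,16],[32,8],[35,9],[48,20],[49,0]]
[[9,5],[14,16],[32,8],[35,9],[48,20],[49,0]]
[[9,5],[14,16],[32,8],[35,9],[38,20],[39,9],[48,20],[49,0]]
[[9,5],[14,16],[32,8],[35,9],[38,20],[39,9],[48,20],[49,0]]
[[4,3],[6,0],[9,5],[14,16],[32,8],[35,9],[38,20],[39,9],[48,20],[49,0]]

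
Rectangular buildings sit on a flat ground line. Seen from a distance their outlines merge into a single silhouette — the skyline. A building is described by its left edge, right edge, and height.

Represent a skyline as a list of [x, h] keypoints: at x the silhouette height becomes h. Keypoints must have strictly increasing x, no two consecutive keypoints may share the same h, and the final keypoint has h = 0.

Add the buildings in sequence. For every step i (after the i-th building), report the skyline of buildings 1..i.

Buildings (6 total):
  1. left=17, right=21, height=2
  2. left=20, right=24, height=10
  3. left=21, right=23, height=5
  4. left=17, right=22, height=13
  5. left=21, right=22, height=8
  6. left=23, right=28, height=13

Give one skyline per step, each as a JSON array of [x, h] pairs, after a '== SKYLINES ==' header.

== SKYLINES ==
[[17,2],[21,0]]
[[17,2],[20,10],[24,0]]
[[17,2],[20,10],[24,0]]
[[17,13],[22,10],[24,0]]
[[17,13],[22,10],[24,0]]
[[17,13],[22,10],[23,13],[28,0]]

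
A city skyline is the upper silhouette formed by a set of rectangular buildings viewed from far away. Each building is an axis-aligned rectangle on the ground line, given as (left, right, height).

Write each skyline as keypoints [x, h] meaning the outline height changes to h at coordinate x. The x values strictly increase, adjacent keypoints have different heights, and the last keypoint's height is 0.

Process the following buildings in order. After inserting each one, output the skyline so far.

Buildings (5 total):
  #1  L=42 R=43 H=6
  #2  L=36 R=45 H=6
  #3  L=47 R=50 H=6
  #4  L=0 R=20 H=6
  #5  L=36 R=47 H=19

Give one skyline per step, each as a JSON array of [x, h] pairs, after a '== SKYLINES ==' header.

== SKYLINES ==
[[42,6],[43,0]]
[[36,6],[45,0]]
[[36,6],[45,0],[47,6],[50,0]]
[[0,6],[20,0],[36,6],[45,0],[47,6],[50,0]]
[[0,6],[20,0],[36,19],[47,6],[50,0]]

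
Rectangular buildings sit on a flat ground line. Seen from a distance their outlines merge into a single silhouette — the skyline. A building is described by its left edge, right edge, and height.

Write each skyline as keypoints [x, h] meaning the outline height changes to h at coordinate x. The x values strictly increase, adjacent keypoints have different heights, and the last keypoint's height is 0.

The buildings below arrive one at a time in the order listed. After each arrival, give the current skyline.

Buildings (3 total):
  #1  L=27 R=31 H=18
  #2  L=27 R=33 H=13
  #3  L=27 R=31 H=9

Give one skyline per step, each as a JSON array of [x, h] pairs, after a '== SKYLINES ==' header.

== SKYLINES ==
[[27,18],[31,0]]
[[27,18],[31,13],[33,0]]
[[27,18],[31,13],[33,0]]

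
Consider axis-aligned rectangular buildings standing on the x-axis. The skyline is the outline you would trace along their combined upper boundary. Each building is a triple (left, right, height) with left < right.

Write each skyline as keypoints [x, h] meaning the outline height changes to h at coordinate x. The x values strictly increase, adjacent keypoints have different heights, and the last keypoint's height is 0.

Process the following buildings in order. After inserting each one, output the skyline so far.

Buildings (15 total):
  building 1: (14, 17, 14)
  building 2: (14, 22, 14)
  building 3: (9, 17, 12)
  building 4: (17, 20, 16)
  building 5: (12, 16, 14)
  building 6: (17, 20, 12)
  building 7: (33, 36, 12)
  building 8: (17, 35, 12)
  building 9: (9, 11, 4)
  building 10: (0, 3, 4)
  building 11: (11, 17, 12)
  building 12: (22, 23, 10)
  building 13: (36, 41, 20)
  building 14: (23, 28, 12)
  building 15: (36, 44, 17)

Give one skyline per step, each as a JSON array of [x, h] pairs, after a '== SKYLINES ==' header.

== SKYLINES ==
[[14,14],[17,0]]
[[14,14],[22,0]]
[[9,12],[14,14],[22,0]]
[[9,12],[14,14],[17,16],[20,14],[22,0]]
[[9,12],[12,14],[17,16],[20,14],[22,0]]
[[9,12],[12,14],[17,16],[20,14],[22,0]]
[[9,12],[12,14],[17,16],[20,14],[22,0],[33,12],[36,0]]
[[9,12],[12,14],[17,16],[20,14],[22,12],[36,0]]
[[9,12],[12,14],[17,16],[20,14],[22,12],[36,0]]
[[0,4],[3,0],[9,12],[12,14],[17,16],[20,14],[22,12],[36,0]]
[[0,4],[3,0],[9,12],[12,14],[17,16],[20,14],[22,12],[36,0]]
[[0,4],[3,0],[9,12],[12,14],[17,16],[20,14],[22,12],[36,0]]
[[0,4],[3,0],[9,12],[12,14],[17,16],[20,14],[22,12],[36,20],[41,0]]
[[0,4],[3,0],[9,12],[12,14],[17,16],[20,14],[22,12],[36,20],[41,0]]
[[0,4],[3,0],[9,12],[12,14],[17,16],[20,14],[22,12],[36,20],[41,17],[44,0]]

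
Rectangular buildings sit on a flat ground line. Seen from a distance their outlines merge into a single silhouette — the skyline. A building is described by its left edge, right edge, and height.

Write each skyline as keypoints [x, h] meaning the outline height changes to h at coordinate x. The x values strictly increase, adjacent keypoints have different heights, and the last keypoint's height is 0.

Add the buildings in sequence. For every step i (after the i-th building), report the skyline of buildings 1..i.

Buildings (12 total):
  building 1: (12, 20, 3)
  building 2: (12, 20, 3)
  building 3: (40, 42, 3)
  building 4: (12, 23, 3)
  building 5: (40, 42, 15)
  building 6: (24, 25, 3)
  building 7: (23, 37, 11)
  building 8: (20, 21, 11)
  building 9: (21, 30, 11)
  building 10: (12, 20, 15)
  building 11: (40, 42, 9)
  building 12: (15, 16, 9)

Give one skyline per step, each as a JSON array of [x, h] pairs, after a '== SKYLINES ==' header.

== SKYLINES ==
[[12,3],[20,0]]
[[12,3],[20,0]]
[[12,3],[20,0],[40,3],[42,0]]
[[12,3],[23,0],[40,3],[42,0]]
[[12,3],[23,0],[40,15],[42,0]]
[[12,3],[23,0],[24,3],[25,0],[40,15],[42,0]]
[[12,3],[23,11],[37,0],[40,15],[42,0]]
[[12,3],[20,11],[21,3],[23,11],[37,0],[40,15],[42,0]]
[[12,3],[20,11],[37,0],[40,15],[42,0]]
[[12,15],[20,11],[37,0],[40,15],[42,0]]
[[12,15],[20,11],[37,0],[40,15],[42,0]]
[[12,15],[20,11],[37,0],[40,15],[42,0]]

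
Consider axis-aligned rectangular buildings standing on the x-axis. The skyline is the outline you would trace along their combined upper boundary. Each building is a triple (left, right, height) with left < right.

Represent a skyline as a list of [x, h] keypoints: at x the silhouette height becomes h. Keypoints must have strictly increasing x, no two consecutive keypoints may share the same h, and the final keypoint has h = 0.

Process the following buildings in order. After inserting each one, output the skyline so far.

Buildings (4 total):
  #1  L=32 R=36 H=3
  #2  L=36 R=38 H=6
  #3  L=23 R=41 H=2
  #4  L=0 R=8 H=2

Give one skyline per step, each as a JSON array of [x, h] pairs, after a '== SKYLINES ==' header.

== SKYLINES ==
[[32,3],[36,0]]
[[32,3],[36,6],[38,0]]
[[23,2],[32,3],[36,6],[38,2],[41,0]]
[[0,2],[8,0],[23,2],[32,3],[36,6],[38,2],[41,0]]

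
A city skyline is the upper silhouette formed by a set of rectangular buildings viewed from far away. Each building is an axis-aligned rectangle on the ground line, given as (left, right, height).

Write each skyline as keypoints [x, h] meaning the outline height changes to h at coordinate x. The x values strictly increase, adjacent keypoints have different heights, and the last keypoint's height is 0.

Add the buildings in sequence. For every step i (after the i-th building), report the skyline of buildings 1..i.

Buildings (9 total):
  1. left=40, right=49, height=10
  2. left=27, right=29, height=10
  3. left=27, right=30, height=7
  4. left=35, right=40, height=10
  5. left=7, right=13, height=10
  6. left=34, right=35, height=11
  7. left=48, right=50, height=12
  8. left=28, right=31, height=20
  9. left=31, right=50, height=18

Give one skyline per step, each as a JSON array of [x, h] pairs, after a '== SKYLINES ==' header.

== SKYLINES ==
[[40,10],[49,0]]
[[27,10],[29,0],[40,10],[49,0]]
[[27,10],[29,7],[30,0],[40,10],[49,0]]
[[27,10],[29,7],[30,0],[35,10],[49,0]]
[[7,10],[13,0],[27,10],[29,7],[30,0],[35,10],[49,0]]
[[7,10],[13,0],[27,10],[29,7],[30,0],[34,11],[35,10],[49,0]]
[[7,10],[13,0],[27,10],[29,7],[30,0],[34,11],[35,10],[48,12],[50,0]]
[[7,10],[13,0],[27,10],[28,20],[31,0],[34,11],[35,10],[48,12],[50,0]]
[[7,10],[13,0],[27,10],[28,20],[31,18],[50,0]]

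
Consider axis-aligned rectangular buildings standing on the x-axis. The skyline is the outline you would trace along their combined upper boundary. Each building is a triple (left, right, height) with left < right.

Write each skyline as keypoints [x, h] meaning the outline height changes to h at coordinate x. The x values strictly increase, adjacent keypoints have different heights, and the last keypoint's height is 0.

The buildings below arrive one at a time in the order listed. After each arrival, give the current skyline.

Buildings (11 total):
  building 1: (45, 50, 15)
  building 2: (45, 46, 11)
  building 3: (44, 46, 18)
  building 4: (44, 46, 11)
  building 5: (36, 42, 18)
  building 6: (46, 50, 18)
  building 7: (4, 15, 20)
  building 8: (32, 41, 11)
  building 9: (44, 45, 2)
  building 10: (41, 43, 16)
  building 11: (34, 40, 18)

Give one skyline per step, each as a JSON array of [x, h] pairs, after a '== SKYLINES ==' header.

== SKYLINES ==
[[45,15],[50,0]]
[[45,15],[50,0]]
[[44,18],[46,15],[50,0]]
[[44,18],[46,15],[50,0]]
[[36,18],[42,0],[44,18],[46,15],[50,0]]
[[36,18],[42,0],[44,18],[50,0]]
[[4,20],[15,0],[36,18],[42,0],[44,18],[50,0]]
[[4,20],[15,0],[32,11],[36,18],[42,0],[44,18],[50,0]]
[[4,20],[15,0],[32,11],[36,18],[42,0],[44,18],[50,0]]
[[4,20],[15,0],[32,11],[36,18],[42,16],[43,0],[44,18],[50,0]]
[[4,20],[15,0],[32,11],[34,18],[42,16],[43,0],[44,18],[50,0]]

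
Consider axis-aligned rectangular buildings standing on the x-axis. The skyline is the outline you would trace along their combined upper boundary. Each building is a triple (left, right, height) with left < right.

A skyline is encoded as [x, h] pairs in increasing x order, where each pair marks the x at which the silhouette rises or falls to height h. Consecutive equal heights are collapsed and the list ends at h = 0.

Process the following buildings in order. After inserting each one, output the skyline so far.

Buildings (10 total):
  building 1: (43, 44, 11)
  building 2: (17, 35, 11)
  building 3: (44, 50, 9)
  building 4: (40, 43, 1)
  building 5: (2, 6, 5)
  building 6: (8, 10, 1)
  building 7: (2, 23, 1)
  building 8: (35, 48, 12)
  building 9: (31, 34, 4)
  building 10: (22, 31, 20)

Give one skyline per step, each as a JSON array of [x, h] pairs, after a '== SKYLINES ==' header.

== SKYLINES ==
[[43,11],[44,0]]
[[17,11],[35,0],[43,11],[44,0]]
[[17,11],[35,0],[43,11],[44,9],[50,0]]
[[17,11],[35,0],[40,1],[43,11],[44,9],[50,0]]
[[2,5],[6,0],[17,11],[35,0],[40,1],[43,11],[44,9],[50,0]]
[[2,5],[6,0],[8,1],[10,0],[17,11],[35,0],[40,1],[43,11],[44,9],[50,0]]
[[2,5],[6,1],[17,11],[35,0],[40,1],[43,11],[44,9],[50,0]]
[[2,5],[6,1],[17,11],[35,12],[48,9],[50,0]]
[[2,5],[6,1],[17,11],[35,12],[48,9],[50,0]]
[[2,5],[6,1],[17,11],[22,20],[31,11],[35,12],[48,9],[50,0]]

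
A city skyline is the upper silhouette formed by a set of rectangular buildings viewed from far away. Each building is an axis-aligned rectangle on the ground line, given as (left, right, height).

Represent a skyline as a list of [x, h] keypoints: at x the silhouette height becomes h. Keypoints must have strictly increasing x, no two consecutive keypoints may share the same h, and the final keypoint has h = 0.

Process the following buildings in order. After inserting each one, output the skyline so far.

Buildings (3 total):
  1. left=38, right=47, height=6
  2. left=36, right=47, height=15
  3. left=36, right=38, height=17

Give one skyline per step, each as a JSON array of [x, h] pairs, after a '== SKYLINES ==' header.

== SKYLINES ==
[[38,6],[47,0]]
[[36,15],[47,0]]
[[36,17],[38,15],[47,0]]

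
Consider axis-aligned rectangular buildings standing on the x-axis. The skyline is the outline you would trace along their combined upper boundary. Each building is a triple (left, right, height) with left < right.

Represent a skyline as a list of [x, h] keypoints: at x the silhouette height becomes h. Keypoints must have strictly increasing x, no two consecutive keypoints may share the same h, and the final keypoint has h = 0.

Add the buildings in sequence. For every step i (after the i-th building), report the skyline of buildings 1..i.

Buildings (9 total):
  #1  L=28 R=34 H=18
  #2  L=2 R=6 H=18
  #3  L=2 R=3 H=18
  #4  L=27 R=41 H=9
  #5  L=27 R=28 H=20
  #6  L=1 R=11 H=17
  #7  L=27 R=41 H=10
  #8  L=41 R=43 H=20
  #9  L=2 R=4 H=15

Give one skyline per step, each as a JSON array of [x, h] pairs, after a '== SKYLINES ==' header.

== SKYLINES ==
[[28,18],[34,0]]
[[2,18],[6,0],[28,18],[34,0]]
[[2,18],[6,0],[28,18],[34,0]]
[[2,18],[6,0],[27,9],[28,18],[34,9],[41,0]]
[[2,18],[6,0],[27,20],[28,18],[34,9],[41,0]]
[[1,17],[2,18],[6,17],[11,0],[27,20],[28,18],[34,9],[41,0]]
[[1,17],[2,18],[6,17],[11,0],[27,20],[28,18],[34,10],[41,0]]
[[1,17],[2,18],[6,17],[11,0],[27,20],[28,18],[34,10],[41,20],[43,0]]
[[1,17],[2,18],[6,17],[11,0],[27,20],[28,18],[34,10],[41,20],[43,0]]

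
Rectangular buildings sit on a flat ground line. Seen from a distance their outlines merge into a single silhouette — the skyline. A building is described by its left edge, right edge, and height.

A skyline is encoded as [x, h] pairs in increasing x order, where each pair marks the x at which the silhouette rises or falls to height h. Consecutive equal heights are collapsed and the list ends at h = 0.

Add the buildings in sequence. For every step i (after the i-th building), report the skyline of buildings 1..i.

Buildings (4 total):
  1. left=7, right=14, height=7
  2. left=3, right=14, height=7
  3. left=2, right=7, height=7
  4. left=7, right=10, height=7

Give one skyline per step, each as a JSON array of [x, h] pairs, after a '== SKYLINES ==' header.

== SKYLINES ==
[[7,7],[14,0]]
[[3,7],[14,0]]
[[2,7],[14,0]]
[[2,7],[14,0]]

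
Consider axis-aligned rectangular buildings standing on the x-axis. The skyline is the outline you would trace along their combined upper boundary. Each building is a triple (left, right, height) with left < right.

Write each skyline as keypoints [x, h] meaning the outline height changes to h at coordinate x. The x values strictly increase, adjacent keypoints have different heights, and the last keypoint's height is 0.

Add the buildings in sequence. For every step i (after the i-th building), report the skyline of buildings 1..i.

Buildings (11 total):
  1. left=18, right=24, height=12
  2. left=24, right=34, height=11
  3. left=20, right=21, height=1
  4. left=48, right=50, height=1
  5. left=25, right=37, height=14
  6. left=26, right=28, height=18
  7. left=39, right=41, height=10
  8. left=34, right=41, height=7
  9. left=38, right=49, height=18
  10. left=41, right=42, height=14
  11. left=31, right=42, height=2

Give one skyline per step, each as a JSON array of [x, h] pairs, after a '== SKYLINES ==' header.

== SKYLINES ==
[[18,12],[24,0]]
[[18,12],[24,11],[34,0]]
[[18,12],[24,11],[34,0]]
[[18,12],[24,11],[34,0],[48,1],[50,0]]
[[18,12],[24,11],[25,14],[37,0],[48,1],[50,0]]
[[18,12],[24,11],[25,14],[26,18],[28,14],[37,0],[48,1],[50,0]]
[[18,12],[24,11],[25,14],[26,18],[28,14],[37,0],[39,10],[41,0],[48,1],[50,0]]
[[18,12],[24,11],[25,14],[26,18],[28,14],[37,7],[39,10],[41,0],[48,1],[50,0]]
[[18,12],[24,11],[25,14],[26,18],[28,14],[37,7],[38,18],[49,1],[50,0]]
[[18,12],[24,11],[25,14],[26,18],[28,14],[37,7],[38,18],[49,1],[50,0]]
[[18,12],[24,11],[25,14],[26,18],[28,14],[37,7],[38,18],[49,1],[50,0]]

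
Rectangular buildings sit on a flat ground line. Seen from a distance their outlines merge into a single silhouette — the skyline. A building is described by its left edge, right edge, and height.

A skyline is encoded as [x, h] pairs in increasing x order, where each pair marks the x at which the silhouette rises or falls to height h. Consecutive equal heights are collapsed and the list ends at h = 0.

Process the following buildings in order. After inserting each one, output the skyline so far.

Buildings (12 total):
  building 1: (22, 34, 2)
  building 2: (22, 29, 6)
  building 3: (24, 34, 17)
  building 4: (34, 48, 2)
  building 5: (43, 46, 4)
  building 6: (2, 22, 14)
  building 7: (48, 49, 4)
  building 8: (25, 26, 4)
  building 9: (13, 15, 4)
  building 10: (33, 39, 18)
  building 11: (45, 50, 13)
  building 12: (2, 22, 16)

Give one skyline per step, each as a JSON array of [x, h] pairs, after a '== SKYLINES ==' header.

== SKYLINES ==
[[22,2],[34,0]]
[[22,6],[29,2],[34,0]]
[[22,6],[24,17],[34,0]]
[[22,6],[24,17],[34,2],[48,0]]
[[22,6],[24,17],[34,2],[43,4],[46,2],[48,0]]
[[2,14],[22,6],[24,17],[34,2],[43,4],[46,2],[48,0]]
[[2,14],[22,6],[24,17],[34,2],[43,4],[46,2],[48,4],[49,0]]
[[2,14],[22,6],[24,17],[34,2],[43,4],[46,2],[48,4],[49,0]]
[[2,14],[22,6],[24,17],[34,2],[43,4],[46,2],[48,4],[49,0]]
[[2,14],[22,6],[24,17],[33,18],[39,2],[43,4],[46,2],[48,4],[49,0]]
[[2,14],[22,6],[24,17],[33,18],[39,2],[43,4],[45,13],[50,0]]
[[2,16],[22,6],[24,17],[33,18],[39,2],[43,4],[45,13],[50,0]]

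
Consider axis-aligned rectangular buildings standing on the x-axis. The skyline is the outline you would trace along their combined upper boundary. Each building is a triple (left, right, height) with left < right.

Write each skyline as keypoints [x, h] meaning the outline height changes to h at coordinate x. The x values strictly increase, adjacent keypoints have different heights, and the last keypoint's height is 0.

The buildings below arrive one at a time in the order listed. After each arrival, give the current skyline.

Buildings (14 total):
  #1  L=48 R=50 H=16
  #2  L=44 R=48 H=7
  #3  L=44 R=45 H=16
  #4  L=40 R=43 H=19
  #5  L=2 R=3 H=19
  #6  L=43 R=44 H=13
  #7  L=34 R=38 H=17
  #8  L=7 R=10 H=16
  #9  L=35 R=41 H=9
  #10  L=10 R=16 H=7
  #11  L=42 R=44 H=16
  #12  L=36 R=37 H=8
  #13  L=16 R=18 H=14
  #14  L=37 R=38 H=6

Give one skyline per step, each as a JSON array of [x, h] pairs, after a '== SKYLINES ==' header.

== SKYLINES ==
[[48,16],[50,0]]
[[44,7],[48,16],[50,0]]
[[44,16],[45,7],[48,16],[50,0]]
[[40,19],[43,0],[44,16],[45,7],[48,16],[50,0]]
[[2,19],[3,0],[40,19],[43,0],[44,16],[45,7],[48,16],[50,0]]
[[2,19],[3,0],[40,19],[43,13],[44,16],[45,7],[48,16],[50,0]]
[[2,19],[3,0],[34,17],[38,0],[40,19],[43,13],[44,16],[45,7],[48,16],[50,0]]
[[2,19],[3,0],[7,16],[10,0],[34,17],[38,0],[40,19],[43,13],[44,16],[45,7],[48,16],[50,0]]
[[2,19],[3,0],[7,16],[10,0],[34,17],[38,9],[40,19],[43,13],[44,16],[45,7],[48,16],[50,0]]
[[2,19],[3,0],[7,16],[10,7],[16,0],[34,17],[38,9],[40,19],[43,13],[44,16],[45,7],[48,16],[50,0]]
[[2,19],[3,0],[7,16],[10,7],[16,0],[34,17],[38,9],[40,19],[43,16],[45,7],[48,16],[50,0]]
[[2,19],[3,0],[7,16],[10,7],[16,0],[34,17],[38,9],[40,19],[43,16],[45,7],[48,16],[50,0]]
[[2,19],[3,0],[7,16],[10,7],[16,14],[18,0],[34,17],[38,9],[40,19],[43,16],[45,7],[48,16],[50,0]]
[[2,19],[3,0],[7,16],[10,7],[16,14],[18,0],[34,17],[38,9],[40,19],[43,16],[45,7],[48,16],[50,0]]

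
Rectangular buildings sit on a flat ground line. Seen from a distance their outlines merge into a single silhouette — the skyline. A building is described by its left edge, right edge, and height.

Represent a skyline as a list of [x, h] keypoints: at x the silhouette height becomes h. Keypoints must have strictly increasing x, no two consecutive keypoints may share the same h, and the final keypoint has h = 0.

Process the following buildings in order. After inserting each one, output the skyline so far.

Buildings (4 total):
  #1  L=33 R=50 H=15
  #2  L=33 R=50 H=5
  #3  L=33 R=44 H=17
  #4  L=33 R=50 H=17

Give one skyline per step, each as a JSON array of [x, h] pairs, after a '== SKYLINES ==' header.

== SKYLINES ==
[[33,15],[50,0]]
[[33,15],[50,0]]
[[33,17],[44,15],[50,0]]
[[33,17],[50,0]]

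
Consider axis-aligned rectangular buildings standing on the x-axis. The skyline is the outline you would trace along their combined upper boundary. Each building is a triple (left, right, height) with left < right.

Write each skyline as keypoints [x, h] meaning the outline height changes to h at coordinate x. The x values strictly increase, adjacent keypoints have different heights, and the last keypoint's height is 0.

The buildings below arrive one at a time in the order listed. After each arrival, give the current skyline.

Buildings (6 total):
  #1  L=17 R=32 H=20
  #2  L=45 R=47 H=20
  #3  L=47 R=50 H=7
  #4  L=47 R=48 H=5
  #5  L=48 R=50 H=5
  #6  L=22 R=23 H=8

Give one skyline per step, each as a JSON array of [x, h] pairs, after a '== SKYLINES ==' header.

== SKYLINES ==
[[17,20],[32,0]]
[[17,20],[32,0],[45,20],[47,0]]
[[17,20],[32,0],[45,20],[47,7],[50,0]]
[[17,20],[32,0],[45,20],[47,7],[50,0]]
[[17,20],[32,0],[45,20],[47,7],[50,0]]
[[17,20],[32,0],[45,20],[47,7],[50,0]]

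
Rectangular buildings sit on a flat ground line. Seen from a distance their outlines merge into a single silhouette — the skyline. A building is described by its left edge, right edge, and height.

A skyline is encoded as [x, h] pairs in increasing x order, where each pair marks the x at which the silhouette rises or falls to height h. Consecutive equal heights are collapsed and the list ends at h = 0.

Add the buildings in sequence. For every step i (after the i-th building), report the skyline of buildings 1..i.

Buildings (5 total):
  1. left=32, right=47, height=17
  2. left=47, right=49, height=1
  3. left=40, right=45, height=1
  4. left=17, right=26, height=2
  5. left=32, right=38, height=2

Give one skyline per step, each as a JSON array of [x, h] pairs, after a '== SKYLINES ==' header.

== SKYLINES ==
[[32,17],[47,0]]
[[32,17],[47,1],[49,0]]
[[32,17],[47,1],[49,0]]
[[17,2],[26,0],[32,17],[47,1],[49,0]]
[[17,2],[26,0],[32,17],[47,1],[49,0]]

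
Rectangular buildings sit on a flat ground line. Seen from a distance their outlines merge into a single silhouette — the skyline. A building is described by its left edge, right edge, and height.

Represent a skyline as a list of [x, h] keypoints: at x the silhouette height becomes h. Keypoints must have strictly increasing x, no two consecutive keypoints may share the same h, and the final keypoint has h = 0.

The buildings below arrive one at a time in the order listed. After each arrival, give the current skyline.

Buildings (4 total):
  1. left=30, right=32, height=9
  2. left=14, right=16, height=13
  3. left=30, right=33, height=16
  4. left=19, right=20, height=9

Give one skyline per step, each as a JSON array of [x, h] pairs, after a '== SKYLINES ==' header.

== SKYLINES ==
[[30,9],[32,0]]
[[14,13],[16,0],[30,9],[32,0]]
[[14,13],[16,0],[30,16],[33,0]]
[[14,13],[16,0],[19,9],[20,0],[30,16],[33,0]]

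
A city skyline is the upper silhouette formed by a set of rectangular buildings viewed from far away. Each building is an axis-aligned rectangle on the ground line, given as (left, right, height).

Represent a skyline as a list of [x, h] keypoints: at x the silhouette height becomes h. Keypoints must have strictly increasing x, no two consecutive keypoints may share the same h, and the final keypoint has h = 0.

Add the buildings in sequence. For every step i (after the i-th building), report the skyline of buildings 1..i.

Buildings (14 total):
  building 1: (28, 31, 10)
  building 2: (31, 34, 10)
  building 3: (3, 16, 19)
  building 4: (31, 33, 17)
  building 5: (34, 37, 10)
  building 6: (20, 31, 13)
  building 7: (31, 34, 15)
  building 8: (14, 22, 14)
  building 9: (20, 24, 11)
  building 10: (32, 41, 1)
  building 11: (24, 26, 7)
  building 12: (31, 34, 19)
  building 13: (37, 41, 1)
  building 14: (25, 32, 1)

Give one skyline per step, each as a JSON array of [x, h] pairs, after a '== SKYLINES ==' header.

== SKYLINES ==
[[28,10],[31,0]]
[[28,10],[34,0]]
[[3,19],[16,0],[28,10],[34,0]]
[[3,19],[16,0],[28,10],[31,17],[33,10],[34,0]]
[[3,19],[16,0],[28,10],[31,17],[33,10],[37,0]]
[[3,19],[16,0],[20,13],[31,17],[33,10],[37,0]]
[[3,19],[16,0],[20,13],[31,17],[33,15],[34,10],[37,0]]
[[3,19],[16,14],[22,13],[31,17],[33,15],[34,10],[37,0]]
[[3,19],[16,14],[22,13],[31,17],[33,15],[34,10],[37,0]]
[[3,19],[16,14],[22,13],[31,17],[33,15],[34,10],[37,1],[41,0]]
[[3,19],[16,14],[22,13],[31,17],[33,15],[34,10],[37,1],[41,0]]
[[3,19],[16,14],[22,13],[31,19],[34,10],[37,1],[41,0]]
[[3,19],[16,14],[22,13],[31,19],[34,10],[37,1],[41,0]]
[[3,19],[16,14],[22,13],[31,19],[34,10],[37,1],[41,0]]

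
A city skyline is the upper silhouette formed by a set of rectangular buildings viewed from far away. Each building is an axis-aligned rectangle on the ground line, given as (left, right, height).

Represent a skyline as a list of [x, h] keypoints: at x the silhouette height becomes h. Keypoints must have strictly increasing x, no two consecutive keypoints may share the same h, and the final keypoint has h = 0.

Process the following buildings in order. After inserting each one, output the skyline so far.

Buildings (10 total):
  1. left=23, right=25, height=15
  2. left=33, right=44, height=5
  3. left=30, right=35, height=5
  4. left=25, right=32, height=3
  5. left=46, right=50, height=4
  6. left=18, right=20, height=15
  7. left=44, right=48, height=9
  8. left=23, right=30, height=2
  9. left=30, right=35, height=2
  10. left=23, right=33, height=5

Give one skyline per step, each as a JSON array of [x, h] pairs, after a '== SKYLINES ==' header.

== SKYLINES ==
[[23,15],[25,0]]
[[23,15],[25,0],[33,5],[44,0]]
[[23,15],[25,0],[30,5],[44,0]]
[[23,15],[25,3],[30,5],[44,0]]
[[23,15],[25,3],[30,5],[44,0],[46,4],[50,0]]
[[18,15],[20,0],[23,15],[25,3],[30,5],[44,0],[46,4],[50,0]]
[[18,15],[20,0],[23,15],[25,3],[30,5],[44,9],[48,4],[50,0]]
[[18,15],[20,0],[23,15],[25,3],[30,5],[44,9],[48,4],[50,0]]
[[18,15],[20,0],[23,15],[25,3],[30,5],[44,9],[48,4],[50,0]]
[[18,15],[20,0],[23,15],[25,5],[44,9],[48,4],[50,0]]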